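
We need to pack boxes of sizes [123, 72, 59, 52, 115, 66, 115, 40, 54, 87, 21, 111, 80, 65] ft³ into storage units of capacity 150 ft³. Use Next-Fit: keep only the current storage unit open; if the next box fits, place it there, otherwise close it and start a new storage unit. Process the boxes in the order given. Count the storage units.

10 storage units

Put 123 ft³ in storage unit 1; 27 ft³ remain.
Put 72 ft³ in storage unit 2; 78 ft³ remain.
Put 59 ft³ in storage unit 2; 19 ft³ remain.
Put 52 ft³ in storage unit 3; 98 ft³ remain.
Put 115 ft³ in storage unit 4; 35 ft³ remain.
Put 66 ft³ in storage unit 5; 84 ft³ remain.
Put 115 ft³ in storage unit 6; 35 ft³ remain.
Put 40 ft³ in storage unit 7; 110 ft³ remain.
Put 54 ft³ in storage unit 7; 56 ft³ remain.
Put 87 ft³ in storage unit 8; 63 ft³ remain.
Put 21 ft³ in storage unit 8; 42 ft³ remain.
Put 111 ft³ in storage unit 9; 39 ft³ remain.
Put 80 ft³ in storage unit 10; 70 ft³ remain.
Put 65 ft³ in storage unit 10; 5 ft³ remain.
Final storage units: [123] [72,59] [52] [115] [66] [115] [40,54] [87,21] [111] [80,65].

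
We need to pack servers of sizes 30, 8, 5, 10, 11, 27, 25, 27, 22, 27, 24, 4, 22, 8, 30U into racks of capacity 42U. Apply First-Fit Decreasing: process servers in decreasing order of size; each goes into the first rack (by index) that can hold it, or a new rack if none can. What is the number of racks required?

Sorted descending: 30, 30, 27, 27, 27, 25, 24, 22, 22, 11, 10, 8, 8, 5, 4.
Put 30U in rack 1; 12U remain.
Put 30U in rack 2; 12U remain.
Put 27U in rack 3; 15U remain.
Put 27U in rack 4; 15U remain.
Put 27U in rack 5; 15U remain.
Put 25U in rack 6; 17U remain.
Put 24U in rack 7; 18U remain.
Put 22U in rack 8; 20U remain.
Put 22U in rack 9; 20U remain.
Put 11U in rack 1; 1U remain.
Put 10U in rack 2; 2U remain.
Put 8U in rack 3; 7U remain.
Put 8U in rack 4; 7U remain.
Put 5U in rack 3; 2U remain.
Put 4U in rack 4; 3U remain.

9 racks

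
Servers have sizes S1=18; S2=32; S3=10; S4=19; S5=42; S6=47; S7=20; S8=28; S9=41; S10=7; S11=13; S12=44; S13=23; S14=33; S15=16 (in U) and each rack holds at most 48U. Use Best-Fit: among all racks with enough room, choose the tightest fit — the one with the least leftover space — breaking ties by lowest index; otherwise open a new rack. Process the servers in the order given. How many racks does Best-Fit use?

rack 1: place S1 (18U), 30U left
rack 2: place S2 (32U), 16U left
rack 2: place S3 (10U), 6U left
rack 1: place S4 (19U), 11U left
rack 3: place S5 (42U), 6U left
rack 4: place S6 (47U), 1U left
rack 5: place S7 (20U), 28U left
rack 5: place S8 (28U), 0U left
rack 6: place S9 (41U), 7U left
rack 6: place S10 (7U), 0U left
rack 7: place S11 (13U), 35U left
rack 8: place S12 (44U), 4U left
rack 7: place S13 (23U), 12U left
rack 9: place S14 (33U), 15U left
rack 10: place S15 (16U), 32U left
Final racks: [18,19] [32,10] [42] [47] [20,28] [41,7] [13,23] [44] [33] [16].

10 racks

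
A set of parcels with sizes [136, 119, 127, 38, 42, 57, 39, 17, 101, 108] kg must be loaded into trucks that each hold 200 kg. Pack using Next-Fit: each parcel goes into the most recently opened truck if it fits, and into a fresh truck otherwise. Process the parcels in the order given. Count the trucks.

6 trucks

truck 1: place 136 kg, 64 kg left
truck 2: place 119 kg, 81 kg left
truck 3: place 127 kg, 73 kg left
truck 3: place 38 kg, 35 kg left
truck 4: place 42 kg, 158 kg left
truck 4: place 57 kg, 101 kg left
truck 4: place 39 kg, 62 kg left
truck 4: place 17 kg, 45 kg left
truck 5: place 101 kg, 99 kg left
truck 6: place 108 kg, 92 kg left
Final trucks: [136] [119] [127,38] [42,57,39,17] [101] [108].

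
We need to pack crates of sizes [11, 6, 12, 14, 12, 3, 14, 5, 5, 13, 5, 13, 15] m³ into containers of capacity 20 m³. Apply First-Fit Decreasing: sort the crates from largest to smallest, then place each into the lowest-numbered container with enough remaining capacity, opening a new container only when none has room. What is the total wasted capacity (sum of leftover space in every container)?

32

Sorted descending: 15, 14, 14, 13, 13, 12, 12, 11, 6, 5, 5, 5, 3.
Put 15 m³ in container 1; 5 m³ remain.
Put 14 m³ in container 2; 6 m³ remain.
Put 14 m³ in container 3; 6 m³ remain.
Put 13 m³ in container 4; 7 m³ remain.
Put 13 m³ in container 5; 7 m³ remain.
Put 12 m³ in container 6; 8 m³ remain.
Put 12 m³ in container 7; 8 m³ remain.
Put 11 m³ in container 8; 9 m³ remain.
Put 6 m³ in container 2; 0 m³ remain.
Put 5 m³ in container 1; 0 m³ remain.
Put 5 m³ in container 3; 1 m³ remain.
Put 5 m³ in container 4; 2 m³ remain.
Put 3 m³ in container 5; 4 m³ remain.
8 containers × 20 m³ = 160 m³; used 128 m³; unused 32 m³.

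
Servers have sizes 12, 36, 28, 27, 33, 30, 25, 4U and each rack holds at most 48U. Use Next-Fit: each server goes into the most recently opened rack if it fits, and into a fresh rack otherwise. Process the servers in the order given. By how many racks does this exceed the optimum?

0

Next-Fit: [12,36] [28] [27] [33] [30] [25,4] → 6 racks.
6 servers exceed 24U (half the capacity), and no two of those can share a rack, so at least 6 racks are needed.
So 6 is already optimal.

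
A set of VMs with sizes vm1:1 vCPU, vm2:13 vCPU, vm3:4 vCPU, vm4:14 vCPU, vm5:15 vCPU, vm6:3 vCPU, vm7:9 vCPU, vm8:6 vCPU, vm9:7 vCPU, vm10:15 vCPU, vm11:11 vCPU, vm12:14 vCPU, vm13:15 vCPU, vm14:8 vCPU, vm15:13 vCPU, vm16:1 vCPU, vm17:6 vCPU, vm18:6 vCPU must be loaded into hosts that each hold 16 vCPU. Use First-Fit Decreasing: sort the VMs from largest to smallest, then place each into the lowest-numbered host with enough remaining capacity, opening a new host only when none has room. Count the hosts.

11

Sorted descending: 15, 15, 15, 14, 14, 13, 13, 11, 9, 8, 7, 6, 6, 6, 4, 3, 1, 1.
host 1: place 15 vCPU, 1 vCPU left
host 2: place 15 vCPU, 1 vCPU left
host 3: place 15 vCPU, 1 vCPU left
host 4: place 14 vCPU, 2 vCPU left
host 5: place 14 vCPU, 2 vCPU left
host 6: place 13 vCPU, 3 vCPU left
host 7: place 13 vCPU, 3 vCPU left
host 8: place 11 vCPU, 5 vCPU left
host 9: place 9 vCPU, 7 vCPU left
host 10: place 8 vCPU, 8 vCPU left
host 9: place 7 vCPU, 0 vCPU left
host 10: place 6 vCPU, 2 vCPU left
host 11: place 6 vCPU, 10 vCPU left
host 11: place 6 vCPU, 4 vCPU left
host 8: place 4 vCPU, 1 vCPU left
host 6: place 3 vCPU, 0 vCPU left
host 1: place 1 vCPU, 0 vCPU left
host 2: place 1 vCPU, 0 vCPU left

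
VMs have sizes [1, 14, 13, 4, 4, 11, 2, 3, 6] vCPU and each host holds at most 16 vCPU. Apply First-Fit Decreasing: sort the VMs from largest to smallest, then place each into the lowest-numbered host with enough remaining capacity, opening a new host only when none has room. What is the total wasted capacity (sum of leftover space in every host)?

Sorted descending: 14, 13, 11, 6, 4, 4, 3, 2, 1.
14 vCPU → host 1 (remaining 2 vCPU)
13 vCPU → host 2 (remaining 3 vCPU)
11 vCPU → host 3 (remaining 5 vCPU)
6 vCPU → host 4 (remaining 10 vCPU)
4 vCPU → host 3 (remaining 1 vCPU)
4 vCPU → host 4 (remaining 6 vCPU)
3 vCPU → host 2 (remaining 0 vCPU)
2 vCPU → host 1 (remaining 0 vCPU)
1 vCPU → host 3 (remaining 0 vCPU)
4 hosts × 16 vCPU = 64 vCPU; used 58 vCPU; unused 6 vCPU.

6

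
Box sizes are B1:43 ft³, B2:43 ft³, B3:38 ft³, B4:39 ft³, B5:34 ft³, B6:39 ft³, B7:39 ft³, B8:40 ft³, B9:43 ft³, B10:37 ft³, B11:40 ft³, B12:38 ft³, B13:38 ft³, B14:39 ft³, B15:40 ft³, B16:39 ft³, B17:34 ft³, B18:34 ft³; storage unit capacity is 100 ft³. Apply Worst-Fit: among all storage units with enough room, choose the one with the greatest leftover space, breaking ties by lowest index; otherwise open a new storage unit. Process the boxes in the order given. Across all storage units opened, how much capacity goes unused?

Put B1 (43 ft³) in storage unit 1; 57 ft³ remain.
Put B2 (43 ft³) in storage unit 1; 14 ft³ remain.
Put B3 (38 ft³) in storage unit 2; 62 ft³ remain.
Put B4 (39 ft³) in storage unit 2; 23 ft³ remain.
Put B5 (34 ft³) in storage unit 3; 66 ft³ remain.
Put B6 (39 ft³) in storage unit 3; 27 ft³ remain.
Put B7 (39 ft³) in storage unit 4; 61 ft³ remain.
Put B8 (40 ft³) in storage unit 4; 21 ft³ remain.
Put B9 (43 ft³) in storage unit 5; 57 ft³ remain.
Put B10 (37 ft³) in storage unit 5; 20 ft³ remain.
Put B11 (40 ft³) in storage unit 6; 60 ft³ remain.
Put B12 (38 ft³) in storage unit 6; 22 ft³ remain.
Put B13 (38 ft³) in storage unit 7; 62 ft³ remain.
Put B14 (39 ft³) in storage unit 7; 23 ft³ remain.
Put B15 (40 ft³) in storage unit 8; 60 ft³ remain.
Put B16 (39 ft³) in storage unit 8; 21 ft³ remain.
Put B17 (34 ft³) in storage unit 9; 66 ft³ remain.
Put B18 (34 ft³) in storage unit 9; 32 ft³ remain.
9 storage units × 100 ft³ = 900 ft³; used 697 ft³; unused 203 ft³.

203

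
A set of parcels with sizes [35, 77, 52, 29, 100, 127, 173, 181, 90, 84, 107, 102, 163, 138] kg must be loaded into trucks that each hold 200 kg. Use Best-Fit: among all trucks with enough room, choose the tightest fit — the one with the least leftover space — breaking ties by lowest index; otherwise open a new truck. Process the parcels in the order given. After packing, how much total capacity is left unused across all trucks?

Put 35 kg in truck 1; 165 kg remain.
Put 77 kg in truck 1; 88 kg remain.
Put 52 kg in truck 1; 36 kg remain.
Put 29 kg in truck 1; 7 kg remain.
Put 100 kg in truck 2; 100 kg remain.
Put 127 kg in truck 3; 73 kg remain.
Put 173 kg in truck 4; 27 kg remain.
Put 181 kg in truck 5; 19 kg remain.
Put 90 kg in truck 2; 10 kg remain.
Put 84 kg in truck 6; 116 kg remain.
Put 107 kg in truck 6; 9 kg remain.
Put 102 kg in truck 7; 98 kg remain.
Put 163 kg in truck 8; 37 kg remain.
Put 138 kg in truck 9; 62 kg remain.
9 trucks × 200 kg = 1800 kg; used 1458 kg; unused 342 kg.

342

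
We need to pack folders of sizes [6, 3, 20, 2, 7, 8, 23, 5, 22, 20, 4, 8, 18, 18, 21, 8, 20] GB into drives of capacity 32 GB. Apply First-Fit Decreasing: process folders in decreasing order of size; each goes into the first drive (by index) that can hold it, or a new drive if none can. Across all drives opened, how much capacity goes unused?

Sorted descending: 23, 22, 21, 20, 20, 20, 18, 18, 8, 8, 8, 7, 6, 5, 4, 3, 2.
Put 23 GB in drive 1; 9 GB remain.
Put 22 GB in drive 2; 10 GB remain.
Put 21 GB in drive 3; 11 GB remain.
Put 20 GB in drive 4; 12 GB remain.
Put 20 GB in drive 5; 12 GB remain.
Put 20 GB in drive 6; 12 GB remain.
Put 18 GB in drive 7; 14 GB remain.
Put 18 GB in drive 8; 14 GB remain.
Put 8 GB in drive 1; 1 GB remain.
Put 8 GB in drive 2; 2 GB remain.
Put 8 GB in drive 3; 3 GB remain.
Put 7 GB in drive 4; 5 GB remain.
Put 6 GB in drive 5; 6 GB remain.
Put 5 GB in drive 4; 0 GB remain.
Put 4 GB in drive 5; 2 GB remain.
Put 3 GB in drive 3; 0 GB remain.
Put 2 GB in drive 2; 0 GB remain.
8 drives × 32 GB = 256 GB; used 213 GB; unused 43 GB.

43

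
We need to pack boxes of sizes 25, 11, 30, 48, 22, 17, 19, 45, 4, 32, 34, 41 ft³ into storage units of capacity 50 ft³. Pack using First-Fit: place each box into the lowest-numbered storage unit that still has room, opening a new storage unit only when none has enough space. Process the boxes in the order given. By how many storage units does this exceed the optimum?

First-Fit: [25,11,4] [30,17] [48] [22,19] [45] [32] [34] [41] → 8 storage units.
Total size 328 ft³; any packing needs at least ⌈328/50⌉ = 7 storage units.
An optimal packing achieves that bound: [48] [45,4] [41] [34,11] [32,17] [30,19] [25,22] → 7 storage units.
Excess: 8 − 7 = 1.

1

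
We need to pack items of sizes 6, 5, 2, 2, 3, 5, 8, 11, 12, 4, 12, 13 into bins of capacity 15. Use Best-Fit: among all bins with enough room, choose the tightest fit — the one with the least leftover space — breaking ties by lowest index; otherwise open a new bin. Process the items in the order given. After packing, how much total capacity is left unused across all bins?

22

bin 1: place 6, 9 left
bin 1: place 5, 4 left
bin 1: place 2, 2 left
bin 1: place 2, 0 left
bin 2: place 3, 12 left
bin 2: place 5, 7 left
bin 3: place 8, 7 left
bin 4: place 11, 4 left
bin 5: place 12, 3 left
bin 4: place 4, 0 left
bin 6: place 12, 3 left
bin 7: place 13, 2 left
7 bins × 15 = 105; used 83; unused 22.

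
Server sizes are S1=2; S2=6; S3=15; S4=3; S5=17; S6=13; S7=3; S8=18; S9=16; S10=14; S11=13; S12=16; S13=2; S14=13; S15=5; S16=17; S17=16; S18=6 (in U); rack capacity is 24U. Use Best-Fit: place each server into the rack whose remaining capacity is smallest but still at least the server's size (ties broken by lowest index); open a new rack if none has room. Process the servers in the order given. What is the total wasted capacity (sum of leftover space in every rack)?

69

Put S1 (2U) in rack 1; 22U remain.
Put S2 (6U) in rack 1; 16U remain.
Put S3 (15U) in rack 1; 1U remain.
Put S4 (3U) in rack 2; 21U remain.
Put S5 (17U) in rack 2; 4U remain.
Put S6 (13U) in rack 3; 11U remain.
Put S7 (3U) in rack 2; 1U remain.
Put S8 (18U) in rack 4; 6U remain.
Put S9 (16U) in rack 5; 8U remain.
Put S10 (14U) in rack 6; 10U remain.
Put S11 (13U) in rack 7; 11U remain.
Put S12 (16U) in rack 8; 8U remain.
Put S13 (2U) in rack 4; 4U remain.
Put S14 (13U) in rack 9; 11U remain.
Put S15 (5U) in rack 5; 3U remain.
Put S16 (17U) in rack 10; 7U remain.
Put S17 (16U) in rack 11; 8U remain.
Put S18 (6U) in rack 10; 1U remain.
11 racks × 24U = 264U; used 195U; unused 69U.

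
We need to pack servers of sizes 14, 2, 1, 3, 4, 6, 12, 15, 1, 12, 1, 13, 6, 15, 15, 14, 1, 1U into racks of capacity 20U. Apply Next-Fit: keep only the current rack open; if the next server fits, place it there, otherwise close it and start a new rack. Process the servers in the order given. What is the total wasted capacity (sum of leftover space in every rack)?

Put 14U in rack 1; 6U remain.
Put 2U in rack 1; 4U remain.
Put 1U in rack 1; 3U remain.
Put 3U in rack 1; 0U remain.
Put 4U in rack 2; 16U remain.
Put 6U in rack 2; 10U remain.
Put 12U in rack 3; 8U remain.
Put 15U in rack 4; 5U remain.
Put 1U in rack 4; 4U remain.
Put 12U in rack 5; 8U remain.
Put 1U in rack 5; 7U remain.
Put 13U in rack 6; 7U remain.
Put 6U in rack 6; 1U remain.
Put 15U in rack 7; 5U remain.
Put 15U in rack 8; 5U remain.
Put 14U in rack 9; 6U remain.
Put 1U in rack 9; 5U remain.
Put 1U in rack 9; 4U remain.
9 racks × 20U = 180U; used 136U; unused 44U.

44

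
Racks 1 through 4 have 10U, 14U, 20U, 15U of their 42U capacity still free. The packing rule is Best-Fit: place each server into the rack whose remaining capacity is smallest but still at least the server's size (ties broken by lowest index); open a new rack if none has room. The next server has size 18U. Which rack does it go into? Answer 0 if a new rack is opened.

Racks with room: rack 3 (20U).
Tightest fit is rack 3 with 20U free.

3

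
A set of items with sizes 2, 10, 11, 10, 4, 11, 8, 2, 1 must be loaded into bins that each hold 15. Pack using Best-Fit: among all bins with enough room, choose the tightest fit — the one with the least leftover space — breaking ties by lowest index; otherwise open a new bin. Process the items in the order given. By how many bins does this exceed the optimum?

Best-Fit: [2,10,2,1] [11,4] [10] [11] [8] → 5 bins.
5 items exceed 7.5 (half the capacity), and no two of those can share a bin, so at least 5 bins are needed.
So 5 is already optimal.

0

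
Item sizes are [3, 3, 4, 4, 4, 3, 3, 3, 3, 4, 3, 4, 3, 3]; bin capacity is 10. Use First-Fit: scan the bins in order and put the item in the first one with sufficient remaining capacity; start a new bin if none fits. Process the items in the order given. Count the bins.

5 bins

Put 3 in bin 1; 7 remain.
Put 3 in bin 1; 4 remain.
Put 4 in bin 1; 0 remain.
Put 4 in bin 2; 6 remain.
Put 4 in bin 2; 2 remain.
Put 3 in bin 3; 7 remain.
Put 3 in bin 3; 4 remain.
Put 3 in bin 3; 1 remain.
Put 3 in bin 4; 7 remain.
Put 4 in bin 4; 3 remain.
Put 3 in bin 4; 0 remain.
Put 4 in bin 5; 6 remain.
Put 3 in bin 5; 3 remain.
Put 3 in bin 5; 0 remain.
Final bins: [3,3,4] [4,4] [3,3,3] [3,4,3] [4,3,3].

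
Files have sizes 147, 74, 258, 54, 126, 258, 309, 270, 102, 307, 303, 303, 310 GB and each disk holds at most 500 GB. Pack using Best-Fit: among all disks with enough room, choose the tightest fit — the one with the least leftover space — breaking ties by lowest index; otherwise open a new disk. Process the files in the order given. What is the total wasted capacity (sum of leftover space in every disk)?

disk 1: place 147 GB, 353 GB left
disk 1: place 74 GB, 279 GB left
disk 1: place 258 GB, 21 GB left
disk 2: place 54 GB, 446 GB left
disk 2: place 126 GB, 320 GB left
disk 2: place 258 GB, 62 GB left
disk 3: place 309 GB, 191 GB left
disk 4: place 270 GB, 230 GB left
disk 3: place 102 GB, 89 GB left
disk 5: place 307 GB, 193 GB left
disk 6: place 303 GB, 197 GB left
disk 7: place 303 GB, 197 GB left
disk 8: place 310 GB, 190 GB left
8 disks × 500 GB = 4000 GB; used 2821 GB; unused 1179 GB.

1179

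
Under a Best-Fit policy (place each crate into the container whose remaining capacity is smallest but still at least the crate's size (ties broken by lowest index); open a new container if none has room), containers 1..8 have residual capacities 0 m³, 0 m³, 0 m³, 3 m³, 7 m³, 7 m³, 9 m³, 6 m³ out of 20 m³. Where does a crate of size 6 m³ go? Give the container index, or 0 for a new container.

8

Containers with room: container 5 (7 m³), container 6 (7 m³), container 7 (9 m³), container 8 (6 m³).
Tightest fit is container 8 with 6 m³ free.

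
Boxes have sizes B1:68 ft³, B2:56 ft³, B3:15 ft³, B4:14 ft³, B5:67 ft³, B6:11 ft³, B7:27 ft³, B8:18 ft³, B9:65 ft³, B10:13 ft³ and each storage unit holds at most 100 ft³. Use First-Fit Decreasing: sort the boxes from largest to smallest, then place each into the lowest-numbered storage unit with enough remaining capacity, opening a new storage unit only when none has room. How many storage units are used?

Sorted descending: 68, 67, 65, 56, 27, 18, 15, 14, 13, 11.
68 ft³ → storage unit 1 (remaining 32 ft³)
67 ft³ → storage unit 2 (remaining 33 ft³)
65 ft³ → storage unit 3 (remaining 35 ft³)
56 ft³ → storage unit 4 (remaining 44 ft³)
27 ft³ → storage unit 1 (remaining 5 ft³)
18 ft³ → storage unit 2 (remaining 15 ft³)
15 ft³ → storage unit 2 (remaining 0 ft³)
14 ft³ → storage unit 3 (remaining 21 ft³)
13 ft³ → storage unit 3 (remaining 8 ft³)
11 ft³ → storage unit 4 (remaining 33 ft³)

4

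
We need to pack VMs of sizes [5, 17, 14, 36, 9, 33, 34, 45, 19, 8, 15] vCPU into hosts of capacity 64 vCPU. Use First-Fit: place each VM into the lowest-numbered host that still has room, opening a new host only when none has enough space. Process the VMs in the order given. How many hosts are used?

host 1: place 5 vCPU, 59 vCPU left
host 1: place 17 vCPU, 42 vCPU left
host 1: place 14 vCPU, 28 vCPU left
host 2: place 36 vCPU, 28 vCPU left
host 1: place 9 vCPU, 19 vCPU left
host 3: place 33 vCPU, 31 vCPU left
host 4: place 34 vCPU, 30 vCPU left
host 5: place 45 vCPU, 19 vCPU left
host 1: place 19 vCPU, 0 vCPU left
host 2: place 8 vCPU, 20 vCPU left
host 2: place 15 vCPU, 5 vCPU left
Final hosts: [5,17,14,9,19] [36,8,15] [33] [34] [45].

5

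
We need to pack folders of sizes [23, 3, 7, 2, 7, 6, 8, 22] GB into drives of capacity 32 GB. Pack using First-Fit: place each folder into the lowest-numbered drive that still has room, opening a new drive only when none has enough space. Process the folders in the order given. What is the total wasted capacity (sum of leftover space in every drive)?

23 GB → drive 1 (remaining 9 GB)
3 GB → drive 1 (remaining 6 GB)
7 GB → drive 2 (remaining 25 GB)
2 GB → drive 1 (remaining 4 GB)
7 GB → drive 2 (remaining 18 GB)
6 GB → drive 2 (remaining 12 GB)
8 GB → drive 2 (remaining 4 GB)
22 GB → drive 3 (remaining 10 GB)
3 drives × 32 GB = 96 GB; used 78 GB; unused 18 GB.

18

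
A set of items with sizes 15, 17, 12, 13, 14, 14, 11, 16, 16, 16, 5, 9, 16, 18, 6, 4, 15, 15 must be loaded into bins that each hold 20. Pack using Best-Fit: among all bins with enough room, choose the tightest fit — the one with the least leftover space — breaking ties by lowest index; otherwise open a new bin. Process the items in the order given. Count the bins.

14 bins

bin 1: place 15, 5 left
bin 2: place 17, 3 left
bin 3: place 12, 8 left
bin 4: place 13, 7 left
bin 5: place 14, 6 left
bin 6: place 14, 6 left
bin 7: place 11, 9 left
bin 8: place 16, 4 left
bin 9: place 16, 4 left
bin 10: place 16, 4 left
bin 1: place 5, 0 left
bin 7: place 9, 0 left
bin 11: place 16, 4 left
bin 12: place 18, 2 left
bin 5: place 6, 0 left
bin 8: place 4, 0 left
bin 13: place 15, 5 left
bin 14: place 15, 5 left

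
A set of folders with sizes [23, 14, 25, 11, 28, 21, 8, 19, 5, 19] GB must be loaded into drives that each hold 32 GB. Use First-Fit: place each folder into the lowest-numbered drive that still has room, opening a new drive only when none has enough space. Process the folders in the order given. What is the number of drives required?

7

Put 23 GB in drive 1; 9 GB remain.
Put 14 GB in drive 2; 18 GB remain.
Put 25 GB in drive 3; 7 GB remain.
Put 11 GB in drive 2; 7 GB remain.
Put 28 GB in drive 4; 4 GB remain.
Put 21 GB in drive 5; 11 GB remain.
Put 8 GB in drive 1; 1 GB remain.
Put 19 GB in drive 6; 13 GB remain.
Put 5 GB in drive 2; 2 GB remain.
Put 19 GB in drive 7; 13 GB remain.
Final drives: [23,8] [14,11,5] [25] [28] [21] [19] [19].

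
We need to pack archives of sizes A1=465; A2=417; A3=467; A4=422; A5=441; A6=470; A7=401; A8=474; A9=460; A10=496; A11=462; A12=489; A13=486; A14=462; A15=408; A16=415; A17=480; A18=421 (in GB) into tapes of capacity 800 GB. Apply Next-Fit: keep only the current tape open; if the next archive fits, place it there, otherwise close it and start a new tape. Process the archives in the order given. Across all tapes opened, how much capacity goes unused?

Put A1 (465 GB) in tape 1; 335 GB remain.
Put A2 (417 GB) in tape 2; 383 GB remain.
Put A3 (467 GB) in tape 3; 333 GB remain.
Put A4 (422 GB) in tape 4; 378 GB remain.
Put A5 (441 GB) in tape 5; 359 GB remain.
Put A6 (470 GB) in tape 6; 330 GB remain.
Put A7 (401 GB) in tape 7; 399 GB remain.
Put A8 (474 GB) in tape 8; 326 GB remain.
Put A9 (460 GB) in tape 9; 340 GB remain.
Put A10 (496 GB) in tape 10; 304 GB remain.
Put A11 (462 GB) in tape 11; 338 GB remain.
Put A12 (489 GB) in tape 12; 311 GB remain.
Put A13 (486 GB) in tape 13; 314 GB remain.
Put A14 (462 GB) in tape 14; 338 GB remain.
Put A15 (408 GB) in tape 15; 392 GB remain.
Put A16 (415 GB) in tape 16; 385 GB remain.
Put A17 (480 GB) in tape 17; 320 GB remain.
Put A18 (421 GB) in tape 18; 379 GB remain.
18 tapes × 800 GB = 14400 GB; used 8136 GB; unused 6264 GB.

6264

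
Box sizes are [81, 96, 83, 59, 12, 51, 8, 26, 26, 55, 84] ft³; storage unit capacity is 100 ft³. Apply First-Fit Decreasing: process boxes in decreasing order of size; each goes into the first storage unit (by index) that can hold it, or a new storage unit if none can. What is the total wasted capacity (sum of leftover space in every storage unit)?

Sorted descending: 96, 84, 83, 81, 59, 55, 51, 26, 26, 12, 8.
Put 96 ft³ in storage unit 1; 4 ft³ remain.
Put 84 ft³ in storage unit 2; 16 ft³ remain.
Put 83 ft³ in storage unit 3; 17 ft³ remain.
Put 81 ft³ in storage unit 4; 19 ft³ remain.
Put 59 ft³ in storage unit 5; 41 ft³ remain.
Put 55 ft³ in storage unit 6; 45 ft³ remain.
Put 51 ft³ in storage unit 7; 49 ft³ remain.
Put 26 ft³ in storage unit 5; 15 ft³ remain.
Put 26 ft³ in storage unit 6; 19 ft³ remain.
Put 12 ft³ in storage unit 2; 4 ft³ remain.
Put 8 ft³ in storage unit 3; 9 ft³ remain.
7 storage units × 100 ft³ = 700 ft³; used 581 ft³; unused 119 ft³.

119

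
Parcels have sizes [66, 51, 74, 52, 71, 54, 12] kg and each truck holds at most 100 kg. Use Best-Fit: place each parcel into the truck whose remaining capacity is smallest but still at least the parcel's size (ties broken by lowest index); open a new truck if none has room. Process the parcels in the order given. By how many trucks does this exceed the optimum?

Best-Fit: [66] [51] [74,12] [52] [71] [54] → 6 trucks.
6 parcels exceed 50 kg (half the capacity), and no two of those can share a truck, so at least 6 trucks are needed.
So 6 is already optimal.

0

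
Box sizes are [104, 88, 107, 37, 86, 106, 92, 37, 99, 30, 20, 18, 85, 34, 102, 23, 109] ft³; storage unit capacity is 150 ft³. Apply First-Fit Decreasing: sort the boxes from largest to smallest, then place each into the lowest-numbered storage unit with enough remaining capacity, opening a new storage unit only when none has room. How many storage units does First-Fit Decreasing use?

Sorted descending: 109, 107, 106, 104, 102, 99, 92, 88, 86, 85, 37, 37, 34, 30, 23, 20, 18.
Put 109 ft³ in storage unit 1; 41 ft³ remain.
Put 107 ft³ in storage unit 2; 43 ft³ remain.
Put 106 ft³ in storage unit 3; 44 ft³ remain.
Put 104 ft³ in storage unit 4; 46 ft³ remain.
Put 102 ft³ in storage unit 5; 48 ft³ remain.
Put 99 ft³ in storage unit 6; 51 ft³ remain.
Put 92 ft³ in storage unit 7; 58 ft³ remain.
Put 88 ft³ in storage unit 8; 62 ft³ remain.
Put 86 ft³ in storage unit 9; 64 ft³ remain.
Put 85 ft³ in storage unit 10; 65 ft³ remain.
Put 37 ft³ in storage unit 1; 4 ft³ remain.
Put 37 ft³ in storage unit 2; 6 ft³ remain.
Put 34 ft³ in storage unit 3; 10 ft³ remain.
Put 30 ft³ in storage unit 4; 16 ft³ remain.
Put 23 ft³ in storage unit 5; 25 ft³ remain.
Put 20 ft³ in storage unit 5; 5 ft³ remain.
Put 18 ft³ in storage unit 6; 33 ft³ remain.
Final storage units: [109,37] [107,37] [106,34] [104,30] [102,23,20] [99,18] [92] [88] [86] [85].

10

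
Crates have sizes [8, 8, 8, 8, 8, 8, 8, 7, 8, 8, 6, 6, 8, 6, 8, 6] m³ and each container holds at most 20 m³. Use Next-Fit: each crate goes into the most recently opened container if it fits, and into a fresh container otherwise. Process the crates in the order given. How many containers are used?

7

Put 8 m³ in container 1; 12 m³ remain.
Put 8 m³ in container 1; 4 m³ remain.
Put 8 m³ in container 2; 12 m³ remain.
Put 8 m³ in container 2; 4 m³ remain.
Put 8 m³ in container 3; 12 m³ remain.
Put 8 m³ in container 3; 4 m³ remain.
Put 8 m³ in container 4; 12 m³ remain.
Put 7 m³ in container 4; 5 m³ remain.
Put 8 m³ in container 5; 12 m³ remain.
Put 8 m³ in container 5; 4 m³ remain.
Put 6 m³ in container 6; 14 m³ remain.
Put 6 m³ in container 6; 8 m³ remain.
Put 8 m³ in container 6; 0 m³ remain.
Put 6 m³ in container 7; 14 m³ remain.
Put 8 m³ in container 7; 6 m³ remain.
Put 6 m³ in container 7; 0 m³ remain.
Final containers: [8,8] [8,8] [8,8] [8,7] [8,8] [6,6,8] [6,8,6].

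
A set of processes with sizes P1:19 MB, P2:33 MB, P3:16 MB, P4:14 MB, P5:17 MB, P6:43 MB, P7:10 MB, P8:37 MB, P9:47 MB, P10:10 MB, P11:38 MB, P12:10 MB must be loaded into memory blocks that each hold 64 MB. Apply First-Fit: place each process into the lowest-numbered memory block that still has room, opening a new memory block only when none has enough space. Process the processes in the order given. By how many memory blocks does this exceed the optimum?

First-Fit: [19,33,10] [16,14,17,10] [43,10] [37] [47] [38] → 6 memory blocks.
Total size 294 MB; any packing needs at least ⌈294/64⌉ = 5 memory blocks.
An optimal packing achieves that bound: [47,17] [43,19] [38,16,10] [37,14,10] [33,10] → 5 memory blocks.
Excess: 6 − 5 = 1.

1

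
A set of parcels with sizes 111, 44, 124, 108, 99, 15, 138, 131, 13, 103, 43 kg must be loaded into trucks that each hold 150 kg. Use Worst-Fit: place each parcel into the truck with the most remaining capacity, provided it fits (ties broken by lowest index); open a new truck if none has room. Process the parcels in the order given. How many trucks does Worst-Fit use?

7 trucks

Put 111 kg in truck 1; 39 kg remain.
Put 44 kg in truck 2; 106 kg remain.
Put 124 kg in truck 3; 26 kg remain.
Put 108 kg in truck 4; 42 kg remain.
Put 99 kg in truck 2; 7 kg remain.
Put 15 kg in truck 4; 27 kg remain.
Put 138 kg in truck 5; 12 kg remain.
Put 131 kg in truck 6; 19 kg remain.
Put 13 kg in truck 1; 26 kg remain.
Put 103 kg in truck 7; 47 kg remain.
Put 43 kg in truck 7; 4 kg remain.
Final trucks: [111,13] [44,99] [124] [108,15] [138] [131] [103,43].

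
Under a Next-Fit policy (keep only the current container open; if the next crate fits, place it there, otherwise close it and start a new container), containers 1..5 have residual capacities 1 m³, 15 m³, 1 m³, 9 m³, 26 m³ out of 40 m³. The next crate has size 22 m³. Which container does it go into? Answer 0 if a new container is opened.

Next-Fit only looks at container 5, which has 26 m³ free.
22 m³ fits there.

5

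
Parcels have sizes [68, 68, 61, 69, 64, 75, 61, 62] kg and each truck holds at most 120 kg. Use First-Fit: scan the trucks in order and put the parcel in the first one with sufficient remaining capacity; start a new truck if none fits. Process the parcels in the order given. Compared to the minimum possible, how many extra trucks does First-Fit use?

First-Fit: [68] [68] [61] [69] [64] [75] [61] [62] → 8 trucks.
8 parcels exceed 60 kg (half the capacity), and no two of those can share a truck, so at least 8 trucks are needed.
So 8 is already optimal.

0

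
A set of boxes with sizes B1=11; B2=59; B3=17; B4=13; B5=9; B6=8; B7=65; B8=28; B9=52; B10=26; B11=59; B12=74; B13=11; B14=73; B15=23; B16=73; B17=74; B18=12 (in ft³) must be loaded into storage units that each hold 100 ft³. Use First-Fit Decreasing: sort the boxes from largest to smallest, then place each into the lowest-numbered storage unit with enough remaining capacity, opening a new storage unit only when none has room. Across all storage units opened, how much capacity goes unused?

Sorted descending: 74, 74, 73, 73, 65, 59, 59, 52, 28, 26, 23, 17, 13, 12, 11, 11, 9, 8.
74 ft³ → storage unit 1 (remaining 26 ft³)
74 ft³ → storage unit 2 (remaining 26 ft³)
73 ft³ → storage unit 3 (remaining 27 ft³)
73 ft³ → storage unit 4 (remaining 27 ft³)
65 ft³ → storage unit 5 (remaining 35 ft³)
59 ft³ → storage unit 6 (remaining 41 ft³)
59 ft³ → storage unit 7 (remaining 41 ft³)
52 ft³ → storage unit 8 (remaining 48 ft³)
28 ft³ → storage unit 5 (remaining 7 ft³)
26 ft³ → storage unit 1 (remaining 0 ft³)
23 ft³ → storage unit 2 (remaining 3 ft³)
17 ft³ → storage unit 3 (remaining 10 ft³)
13 ft³ → storage unit 4 (remaining 14 ft³)
12 ft³ → storage unit 4 (remaining 2 ft³)
11 ft³ → storage unit 6 (remaining 30 ft³)
11 ft³ → storage unit 6 (remaining 19 ft³)
9 ft³ → storage unit 3 (remaining 1 ft³)
8 ft³ → storage unit 6 (remaining 11 ft³)
8 storage units × 100 ft³ = 800 ft³; used 687 ft³; unused 113 ft³.

113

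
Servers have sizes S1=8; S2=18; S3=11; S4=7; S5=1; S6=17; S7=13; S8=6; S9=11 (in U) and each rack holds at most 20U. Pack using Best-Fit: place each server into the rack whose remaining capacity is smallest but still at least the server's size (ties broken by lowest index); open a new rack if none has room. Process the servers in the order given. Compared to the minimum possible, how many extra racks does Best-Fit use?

Best-Fit: [8,11,1] [18] [7,13] [17] [6,11] → 5 racks.
Total size 92U; any packing needs at least ⌈92/20⌉ = 5 racks.
So 5 is already optimal.

0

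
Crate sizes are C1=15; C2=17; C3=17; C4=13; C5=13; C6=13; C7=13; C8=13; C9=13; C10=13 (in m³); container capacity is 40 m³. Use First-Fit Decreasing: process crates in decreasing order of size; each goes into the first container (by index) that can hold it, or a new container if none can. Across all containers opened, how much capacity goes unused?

Sorted descending: 17, 17, 15, 13, 13, 13, 13, 13, 13, 13.
Put 17 m³ in container 1; 23 m³ remain.
Put 17 m³ in container 1; 6 m³ remain.
Put 15 m³ in container 2; 25 m³ remain.
Put 13 m³ in container 2; 12 m³ remain.
Put 13 m³ in container 3; 27 m³ remain.
Put 13 m³ in container 3; 14 m³ remain.
Put 13 m³ in container 3; 1 m³ remain.
Put 13 m³ in container 4; 27 m³ remain.
Put 13 m³ in container 4; 14 m³ remain.
Put 13 m³ in container 4; 1 m³ remain.
4 containers × 40 m³ = 160 m³; used 140 m³; unused 20 m³.

20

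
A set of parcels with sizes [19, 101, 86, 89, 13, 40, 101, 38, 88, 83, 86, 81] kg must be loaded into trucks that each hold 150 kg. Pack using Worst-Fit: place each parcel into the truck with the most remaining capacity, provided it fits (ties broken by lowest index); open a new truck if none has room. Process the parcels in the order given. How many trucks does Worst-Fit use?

Put 19 kg in truck 1; 131 kg remain.
Put 101 kg in truck 1; 30 kg remain.
Put 86 kg in truck 2; 64 kg remain.
Put 89 kg in truck 3; 61 kg remain.
Put 13 kg in truck 2; 51 kg remain.
Put 40 kg in truck 3; 21 kg remain.
Put 101 kg in truck 4; 49 kg remain.
Put 38 kg in truck 2; 13 kg remain.
Put 88 kg in truck 5; 62 kg remain.
Put 83 kg in truck 6; 67 kg remain.
Put 86 kg in truck 7; 64 kg remain.
Put 81 kg in truck 8; 69 kg remain.

8 trucks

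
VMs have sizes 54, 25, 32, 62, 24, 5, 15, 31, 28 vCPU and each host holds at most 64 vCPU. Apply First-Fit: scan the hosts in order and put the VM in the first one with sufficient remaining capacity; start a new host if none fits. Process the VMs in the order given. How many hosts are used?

54 vCPU → host 1 (remaining 10 vCPU)
25 vCPU → host 2 (remaining 39 vCPU)
32 vCPU → host 2 (remaining 7 vCPU)
62 vCPU → host 3 (remaining 2 vCPU)
24 vCPU → host 4 (remaining 40 vCPU)
5 vCPU → host 1 (remaining 5 vCPU)
15 vCPU → host 4 (remaining 25 vCPU)
31 vCPU → host 5 (remaining 33 vCPU)
28 vCPU → host 5 (remaining 5 vCPU)

5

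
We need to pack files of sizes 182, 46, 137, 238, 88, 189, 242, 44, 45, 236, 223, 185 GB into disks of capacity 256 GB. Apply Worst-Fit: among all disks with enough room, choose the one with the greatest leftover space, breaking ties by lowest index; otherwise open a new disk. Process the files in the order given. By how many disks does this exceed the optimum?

0

Worst-Fit: [182,46] [137,88] [238] [189,44] [242] [45,185] [236] [223] → 8 disks.
Total size 1855 GB; any packing needs at least ⌈1855/256⌉ = 8 disks.
So 8 is already optimal.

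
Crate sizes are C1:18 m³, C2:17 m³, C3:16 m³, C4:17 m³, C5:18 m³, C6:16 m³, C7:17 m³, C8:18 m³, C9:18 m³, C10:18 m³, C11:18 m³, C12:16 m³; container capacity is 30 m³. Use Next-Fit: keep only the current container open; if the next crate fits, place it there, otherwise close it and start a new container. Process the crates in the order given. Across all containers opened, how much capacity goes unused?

153

C1 (18 m³) → container 1 (remaining 12 m³)
C2 (17 m³) → container 2 (remaining 13 m³)
C3 (16 m³) → container 3 (remaining 14 m³)
C4 (17 m³) → container 4 (remaining 13 m³)
C5 (18 m³) → container 5 (remaining 12 m³)
C6 (16 m³) → container 6 (remaining 14 m³)
C7 (17 m³) → container 7 (remaining 13 m³)
C8 (18 m³) → container 8 (remaining 12 m³)
C9 (18 m³) → container 9 (remaining 12 m³)
C10 (18 m³) → container 10 (remaining 12 m³)
C11 (18 m³) → container 11 (remaining 12 m³)
C12 (16 m³) → container 12 (remaining 14 m³)
12 containers × 30 m³ = 360 m³; used 207 m³; unused 153 m³.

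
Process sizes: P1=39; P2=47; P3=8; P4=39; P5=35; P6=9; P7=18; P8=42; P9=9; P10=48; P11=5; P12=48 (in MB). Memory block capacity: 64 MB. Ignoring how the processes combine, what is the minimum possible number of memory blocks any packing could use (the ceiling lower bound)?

Total size = 39 + 47 + 8 + 39 + 35 + 9 + 18 + 42 + 9 + 48 + 5 + 48 = 347 MB.
⌈347 / 64⌉ = 6.

6 memory blocks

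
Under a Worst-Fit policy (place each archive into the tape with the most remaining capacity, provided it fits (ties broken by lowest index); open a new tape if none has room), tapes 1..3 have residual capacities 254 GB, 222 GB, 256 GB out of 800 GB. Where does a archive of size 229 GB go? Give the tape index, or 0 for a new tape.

Tapes with room: tape 1 (254 GB), tape 3 (256 GB).
Most room is tape 3 with 256 GB free.

3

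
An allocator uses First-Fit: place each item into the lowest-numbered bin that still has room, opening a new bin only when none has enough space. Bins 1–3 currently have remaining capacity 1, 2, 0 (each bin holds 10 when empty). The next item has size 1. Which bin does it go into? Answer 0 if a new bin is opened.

Bins with room: bin 1 (1), bin 2 (2).
The first with room is bin 1.

1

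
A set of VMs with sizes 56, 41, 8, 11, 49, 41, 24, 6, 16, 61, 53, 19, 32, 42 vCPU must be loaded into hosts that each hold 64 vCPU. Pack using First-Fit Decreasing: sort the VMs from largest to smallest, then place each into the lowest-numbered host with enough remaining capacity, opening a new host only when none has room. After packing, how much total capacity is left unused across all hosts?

Sorted descending: 61, 56, 53, 49, 42, 41, 41, 32, 24, 19, 16, 11, 8, 6.
Put 61 vCPU in host 1; 3 vCPU remain.
Put 56 vCPU in host 2; 8 vCPU remain.
Put 53 vCPU in host 3; 11 vCPU remain.
Put 49 vCPU in host 4; 15 vCPU remain.
Put 42 vCPU in host 5; 22 vCPU remain.
Put 41 vCPU in host 6; 23 vCPU remain.
Put 41 vCPU in host 7; 23 vCPU remain.
Put 32 vCPU in host 8; 32 vCPU remain.
Put 24 vCPU in host 8; 8 vCPU remain.
Put 19 vCPU in host 5; 3 vCPU remain.
Put 16 vCPU in host 6; 7 vCPU remain.
Put 11 vCPU in host 3; 0 vCPU remain.
Put 8 vCPU in host 2; 0 vCPU remain.
Put 6 vCPU in host 4; 9 vCPU remain.
8 hosts × 64 vCPU = 512 vCPU; used 459 vCPU; unused 53 vCPU.

53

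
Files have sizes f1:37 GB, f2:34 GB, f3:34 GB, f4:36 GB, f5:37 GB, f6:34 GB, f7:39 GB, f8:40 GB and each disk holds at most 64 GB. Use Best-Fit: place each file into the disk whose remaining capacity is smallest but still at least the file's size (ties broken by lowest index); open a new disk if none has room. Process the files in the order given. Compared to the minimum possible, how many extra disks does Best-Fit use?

0

Best-Fit: [37] [34] [34] [36] [37] [34] [39] [40] → 8 disks.
8 files exceed 32 GB (half the capacity), and no two of those can share a disk, so at least 8 disks are needed.
So 8 is already optimal.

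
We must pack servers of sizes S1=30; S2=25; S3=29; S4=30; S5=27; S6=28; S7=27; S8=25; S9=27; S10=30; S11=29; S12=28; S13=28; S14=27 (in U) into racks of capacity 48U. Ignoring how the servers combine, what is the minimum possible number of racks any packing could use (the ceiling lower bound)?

Total size = 30 + 25 + 29 + 30 + 27 + 28 + 27 + 25 + 27 + 30 + 29 + 28 + 28 + 27 = 390U.
⌈390 / 48⌉ = 9.

9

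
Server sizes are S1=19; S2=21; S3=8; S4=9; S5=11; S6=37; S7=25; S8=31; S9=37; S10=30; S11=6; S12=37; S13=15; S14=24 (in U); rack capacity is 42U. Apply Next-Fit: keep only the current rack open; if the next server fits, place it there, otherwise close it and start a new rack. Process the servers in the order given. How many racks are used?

S1 (19U) → rack 1 (remaining 23U)
S2 (21U) → rack 1 (remaining 2U)
S3 (8U) → rack 2 (remaining 34U)
S4 (9U) → rack 2 (remaining 25U)
S5 (11U) → rack 2 (remaining 14U)
S6 (37U) → rack 3 (remaining 5U)
S7 (25U) → rack 4 (remaining 17U)
S8 (31U) → rack 5 (remaining 11U)
S9 (37U) → rack 6 (remaining 5U)
S10 (30U) → rack 7 (remaining 12U)
S11 (6U) → rack 7 (remaining 6U)
S12 (37U) → rack 8 (remaining 5U)
S13 (15U) → rack 9 (remaining 27U)
S14 (24U) → rack 9 (remaining 3U)

9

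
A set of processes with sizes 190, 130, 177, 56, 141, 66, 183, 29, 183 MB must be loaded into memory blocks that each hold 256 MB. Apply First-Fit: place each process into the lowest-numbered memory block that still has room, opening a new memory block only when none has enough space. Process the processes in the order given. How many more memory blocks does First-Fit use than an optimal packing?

First-Fit: [190,56] [130,66,29] [177] [141] [183] [183] → 6 memory blocks.
6 processes exceed 128 MB (half the capacity), and no two of those can share a memory block, so at least 6 memory blocks are needed.
So 6 is already optimal.

0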